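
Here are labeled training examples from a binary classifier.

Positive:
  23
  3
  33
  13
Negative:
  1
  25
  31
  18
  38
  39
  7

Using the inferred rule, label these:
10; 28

A rule that fits every label: ends in digit 3 — true of each 'Positive' example, false of each 'Negative' one.

Negative, Negative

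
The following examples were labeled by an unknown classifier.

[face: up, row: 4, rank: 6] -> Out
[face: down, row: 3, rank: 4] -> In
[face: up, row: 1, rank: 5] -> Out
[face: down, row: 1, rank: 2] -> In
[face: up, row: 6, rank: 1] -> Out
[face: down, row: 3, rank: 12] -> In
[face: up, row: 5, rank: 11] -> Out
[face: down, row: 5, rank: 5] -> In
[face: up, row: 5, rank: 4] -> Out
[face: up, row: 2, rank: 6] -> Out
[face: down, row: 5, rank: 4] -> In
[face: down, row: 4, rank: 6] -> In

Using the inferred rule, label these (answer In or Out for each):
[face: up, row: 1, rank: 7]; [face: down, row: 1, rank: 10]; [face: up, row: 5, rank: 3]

Out, In, Out

'In' ⟺ face is down.
[face: up, row: 1, rank: 7]: Out (face is up).
[face: down, row: 1, rank: 10]: In (face is down).
[face: up, row: 5, rank: 3]: Out (face is up).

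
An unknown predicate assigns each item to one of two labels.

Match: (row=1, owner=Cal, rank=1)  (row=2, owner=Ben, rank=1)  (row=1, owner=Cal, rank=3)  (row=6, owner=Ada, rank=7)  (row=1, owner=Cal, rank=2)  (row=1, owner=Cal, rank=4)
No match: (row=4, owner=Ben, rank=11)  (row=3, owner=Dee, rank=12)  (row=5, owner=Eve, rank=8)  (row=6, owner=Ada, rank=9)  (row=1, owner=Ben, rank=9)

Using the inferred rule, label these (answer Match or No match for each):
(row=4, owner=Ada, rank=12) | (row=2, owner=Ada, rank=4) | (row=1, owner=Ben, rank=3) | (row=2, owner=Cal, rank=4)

The common property of the 'Match' items is: rank ≤ 7. No 'No match' item has it.
(row=4, owner=Ada, rank=12): rank = 12, does not fit → No match. (row=2, owner=Ada, rank=4): rank = 4, qualifies → Match. (row=1, owner=Ben, rank=3): rank = 3, qualifies → Match. (row=2, owner=Cal, rank=4): rank = 4, qualifies → Match.

No match, Match, Match, Match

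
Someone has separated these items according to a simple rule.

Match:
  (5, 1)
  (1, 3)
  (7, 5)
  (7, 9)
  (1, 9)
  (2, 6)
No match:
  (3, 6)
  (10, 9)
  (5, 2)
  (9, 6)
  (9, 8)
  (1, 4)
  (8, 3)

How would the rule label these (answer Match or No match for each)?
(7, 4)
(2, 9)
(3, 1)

No match, No match, Match

Rule: sum is even. This holds for each 'Match' example and fails for each 'No match' one.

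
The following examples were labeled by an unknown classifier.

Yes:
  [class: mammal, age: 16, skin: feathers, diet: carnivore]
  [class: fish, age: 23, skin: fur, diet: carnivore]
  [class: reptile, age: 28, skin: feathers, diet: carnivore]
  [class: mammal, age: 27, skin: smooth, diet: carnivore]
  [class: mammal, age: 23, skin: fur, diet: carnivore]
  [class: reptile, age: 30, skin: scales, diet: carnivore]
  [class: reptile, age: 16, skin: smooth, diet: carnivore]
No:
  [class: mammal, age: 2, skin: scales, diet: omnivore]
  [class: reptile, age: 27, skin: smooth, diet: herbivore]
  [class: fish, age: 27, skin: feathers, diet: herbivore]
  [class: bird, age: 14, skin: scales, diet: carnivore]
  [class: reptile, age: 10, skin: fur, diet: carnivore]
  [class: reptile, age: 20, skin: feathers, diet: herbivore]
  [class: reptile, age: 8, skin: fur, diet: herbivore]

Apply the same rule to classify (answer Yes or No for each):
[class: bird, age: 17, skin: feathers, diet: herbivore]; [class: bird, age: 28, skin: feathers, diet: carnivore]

'Yes' ⟺ diet is carnivore AND age ≥ 16.
No: [class: bird, age: 17, skin: feathers, diet: herbivore], since diet is herbivore, age = 17. Yes: [class: bird, age: 28, skin: feathers, diet: carnivore], since diet is carnivore, age = 28.

No, Yes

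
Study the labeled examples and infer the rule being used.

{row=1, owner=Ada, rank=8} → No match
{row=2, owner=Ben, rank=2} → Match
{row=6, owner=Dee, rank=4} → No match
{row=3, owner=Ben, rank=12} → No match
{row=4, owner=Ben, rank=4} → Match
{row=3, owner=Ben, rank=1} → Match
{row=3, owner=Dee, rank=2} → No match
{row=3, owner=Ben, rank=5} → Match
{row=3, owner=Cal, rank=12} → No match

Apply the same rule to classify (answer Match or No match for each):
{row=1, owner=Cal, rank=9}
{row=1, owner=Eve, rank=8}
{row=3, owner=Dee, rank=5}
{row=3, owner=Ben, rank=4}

No match, No match, No match, Match

A rule that fits every label: owner is Ben AND rank ≤ 5 — true of each 'Match' example, false of each 'No match' one.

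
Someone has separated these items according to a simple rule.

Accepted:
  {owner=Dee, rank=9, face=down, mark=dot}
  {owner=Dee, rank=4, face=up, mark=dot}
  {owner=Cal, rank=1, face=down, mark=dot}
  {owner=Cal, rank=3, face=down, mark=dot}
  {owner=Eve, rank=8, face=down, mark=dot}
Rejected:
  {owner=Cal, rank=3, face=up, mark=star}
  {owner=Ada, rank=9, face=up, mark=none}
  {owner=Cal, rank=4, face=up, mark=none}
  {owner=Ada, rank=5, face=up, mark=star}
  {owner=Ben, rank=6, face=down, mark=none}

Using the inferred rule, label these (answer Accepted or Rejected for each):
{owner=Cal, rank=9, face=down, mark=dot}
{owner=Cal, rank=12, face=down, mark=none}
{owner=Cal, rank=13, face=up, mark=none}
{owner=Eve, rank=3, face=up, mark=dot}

Accepted, Rejected, Rejected, Accepted

A rule that fits every label: mark is dot — true of each 'Accepted' example, false of each 'Rejected' one.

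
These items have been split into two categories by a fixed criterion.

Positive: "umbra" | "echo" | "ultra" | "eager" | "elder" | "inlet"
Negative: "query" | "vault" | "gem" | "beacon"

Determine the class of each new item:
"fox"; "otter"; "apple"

Negative, Positive, Positive

The classifier is using: starts with a vowel.
"fox": Negative (starts with 'f').
"otter": Positive (starts with 'o').
"apple": Positive (starts with 'a').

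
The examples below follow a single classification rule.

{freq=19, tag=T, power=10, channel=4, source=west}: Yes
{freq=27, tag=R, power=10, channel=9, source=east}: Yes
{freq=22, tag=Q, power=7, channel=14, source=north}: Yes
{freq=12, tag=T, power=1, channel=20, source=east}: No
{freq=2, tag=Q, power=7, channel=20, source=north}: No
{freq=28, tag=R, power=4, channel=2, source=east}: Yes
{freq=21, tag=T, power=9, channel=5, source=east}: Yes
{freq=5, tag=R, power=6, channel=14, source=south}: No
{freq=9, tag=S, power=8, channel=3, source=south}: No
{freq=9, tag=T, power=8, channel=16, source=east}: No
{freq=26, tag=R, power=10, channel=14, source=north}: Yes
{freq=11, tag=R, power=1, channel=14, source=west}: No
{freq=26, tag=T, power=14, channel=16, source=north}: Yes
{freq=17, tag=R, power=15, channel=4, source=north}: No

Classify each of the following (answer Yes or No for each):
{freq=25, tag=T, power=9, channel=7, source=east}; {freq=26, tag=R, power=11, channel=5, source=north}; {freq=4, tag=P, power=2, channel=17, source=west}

Rule: freq ≥ 19. This holds for each 'Yes' example and fails for each 'No' one.
Yes: {freq=25, tag=T, power=9, channel=7, source=east}, since freq = 25.
Yes: {freq=26, tag=R, power=11, channel=5, source=north}, since freq = 26.
No: {freq=4, tag=P, power=2, channel=17, source=west}, since freq = 4.

Yes, Yes, No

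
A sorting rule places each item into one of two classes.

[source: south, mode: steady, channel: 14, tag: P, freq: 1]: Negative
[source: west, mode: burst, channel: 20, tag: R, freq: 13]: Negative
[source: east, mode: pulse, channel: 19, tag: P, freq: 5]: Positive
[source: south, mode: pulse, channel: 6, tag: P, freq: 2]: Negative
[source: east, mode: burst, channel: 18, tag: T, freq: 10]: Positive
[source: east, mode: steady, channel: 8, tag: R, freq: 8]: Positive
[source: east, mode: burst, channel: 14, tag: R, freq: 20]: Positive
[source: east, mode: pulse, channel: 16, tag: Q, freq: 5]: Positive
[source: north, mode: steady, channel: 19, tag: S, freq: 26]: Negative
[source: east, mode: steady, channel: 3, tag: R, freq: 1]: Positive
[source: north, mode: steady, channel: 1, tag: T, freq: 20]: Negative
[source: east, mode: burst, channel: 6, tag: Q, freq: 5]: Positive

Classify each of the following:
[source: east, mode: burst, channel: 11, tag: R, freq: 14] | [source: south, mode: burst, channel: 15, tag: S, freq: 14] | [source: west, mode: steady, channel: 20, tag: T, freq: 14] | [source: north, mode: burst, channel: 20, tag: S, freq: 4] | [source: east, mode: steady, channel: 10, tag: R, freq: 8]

Rule: source is east. This holds for each 'Positive' example and fails for each 'Negative' one.

Positive, Negative, Negative, Negative, Positive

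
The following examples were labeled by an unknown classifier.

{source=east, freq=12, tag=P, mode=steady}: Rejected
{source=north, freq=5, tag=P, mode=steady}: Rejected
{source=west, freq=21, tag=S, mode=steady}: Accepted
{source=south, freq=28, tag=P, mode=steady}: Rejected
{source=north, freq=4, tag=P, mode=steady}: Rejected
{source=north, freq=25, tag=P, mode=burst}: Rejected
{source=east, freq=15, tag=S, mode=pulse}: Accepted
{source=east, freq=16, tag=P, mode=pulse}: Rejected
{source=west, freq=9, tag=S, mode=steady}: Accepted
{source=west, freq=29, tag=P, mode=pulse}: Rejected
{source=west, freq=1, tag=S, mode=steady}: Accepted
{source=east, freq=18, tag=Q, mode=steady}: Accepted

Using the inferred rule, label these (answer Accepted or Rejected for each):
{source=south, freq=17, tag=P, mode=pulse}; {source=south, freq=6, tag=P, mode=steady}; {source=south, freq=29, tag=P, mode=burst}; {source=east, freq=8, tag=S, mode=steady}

Rejected, Rejected, Rejected, Accepted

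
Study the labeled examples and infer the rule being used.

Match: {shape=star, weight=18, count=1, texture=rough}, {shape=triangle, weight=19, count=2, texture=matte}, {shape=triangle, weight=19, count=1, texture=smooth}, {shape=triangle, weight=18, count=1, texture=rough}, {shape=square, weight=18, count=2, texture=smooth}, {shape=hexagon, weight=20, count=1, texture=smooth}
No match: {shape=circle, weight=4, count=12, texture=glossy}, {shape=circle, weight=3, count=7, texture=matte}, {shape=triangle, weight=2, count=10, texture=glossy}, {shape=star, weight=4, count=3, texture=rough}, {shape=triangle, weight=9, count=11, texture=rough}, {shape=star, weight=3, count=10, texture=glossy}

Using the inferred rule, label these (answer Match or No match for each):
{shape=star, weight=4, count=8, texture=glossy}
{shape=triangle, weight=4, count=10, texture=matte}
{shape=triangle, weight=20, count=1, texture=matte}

No match, No match, Match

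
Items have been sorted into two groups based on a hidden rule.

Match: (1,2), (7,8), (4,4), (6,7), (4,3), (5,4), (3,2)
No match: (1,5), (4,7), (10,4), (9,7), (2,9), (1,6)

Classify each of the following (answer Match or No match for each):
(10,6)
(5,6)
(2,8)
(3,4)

The rule appears to be: |first − second| ≤ 1.
(10,6): |10−6| = 4, fails the rule → No match.
(5,6): |5−6| = 1, checks out → Match.
(2,8): |2−8| = 6, fails the rule → No match.
(3,4): |3−4| = 1, checks out → Match.

No match, Match, No match, Match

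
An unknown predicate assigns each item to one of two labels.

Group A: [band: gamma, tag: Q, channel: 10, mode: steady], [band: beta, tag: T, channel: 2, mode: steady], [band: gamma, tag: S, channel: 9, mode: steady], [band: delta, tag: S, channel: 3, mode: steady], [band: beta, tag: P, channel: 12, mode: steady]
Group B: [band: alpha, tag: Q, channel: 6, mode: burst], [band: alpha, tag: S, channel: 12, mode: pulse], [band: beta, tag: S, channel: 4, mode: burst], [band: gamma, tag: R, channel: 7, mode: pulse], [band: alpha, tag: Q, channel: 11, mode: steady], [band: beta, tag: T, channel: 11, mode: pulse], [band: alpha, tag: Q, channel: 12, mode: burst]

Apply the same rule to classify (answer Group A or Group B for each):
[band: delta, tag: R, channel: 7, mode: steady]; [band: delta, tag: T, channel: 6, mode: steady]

The common property of the 'Group A' items is: mode is steady AND channel ≠ 11. No 'Group B' item has it.

Group A, Group A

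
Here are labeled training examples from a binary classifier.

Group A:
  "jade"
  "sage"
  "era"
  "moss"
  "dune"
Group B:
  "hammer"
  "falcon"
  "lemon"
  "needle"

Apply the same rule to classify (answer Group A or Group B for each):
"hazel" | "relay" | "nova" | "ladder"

Group B, Group B, Group A, Group B

A rule that fits every label: length ≤ 4 — true of each 'Group A' example, false of each 'Group B' one.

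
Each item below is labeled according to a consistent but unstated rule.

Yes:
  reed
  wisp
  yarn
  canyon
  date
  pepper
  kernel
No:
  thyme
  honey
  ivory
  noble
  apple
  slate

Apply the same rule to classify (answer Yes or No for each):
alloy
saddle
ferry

No, Yes, No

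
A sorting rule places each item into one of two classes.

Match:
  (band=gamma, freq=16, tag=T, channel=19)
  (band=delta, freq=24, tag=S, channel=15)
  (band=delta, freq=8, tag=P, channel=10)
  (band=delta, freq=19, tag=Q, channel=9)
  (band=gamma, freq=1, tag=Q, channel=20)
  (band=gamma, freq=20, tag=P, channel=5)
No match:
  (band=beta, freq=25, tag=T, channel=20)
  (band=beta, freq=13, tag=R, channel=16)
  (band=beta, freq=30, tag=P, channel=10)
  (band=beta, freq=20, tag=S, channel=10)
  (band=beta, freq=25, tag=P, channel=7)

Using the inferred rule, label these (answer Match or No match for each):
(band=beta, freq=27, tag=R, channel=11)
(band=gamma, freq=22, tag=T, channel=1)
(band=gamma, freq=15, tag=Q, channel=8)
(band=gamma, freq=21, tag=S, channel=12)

All 'Match' examples share one property — band is not beta — and every 'No match' example lacks it.

No match, Match, Match, Match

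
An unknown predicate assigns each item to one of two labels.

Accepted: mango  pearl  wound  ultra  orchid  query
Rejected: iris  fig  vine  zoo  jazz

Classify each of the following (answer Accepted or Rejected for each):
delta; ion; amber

Accepted, Rejected, Accepted

The pattern is that an item is 'Accepted' exactly when: length ≥ 5.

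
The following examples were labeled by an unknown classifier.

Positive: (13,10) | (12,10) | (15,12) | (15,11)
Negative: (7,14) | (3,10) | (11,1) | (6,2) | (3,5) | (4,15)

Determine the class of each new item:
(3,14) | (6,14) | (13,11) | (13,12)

A rule that fits every label: sum ≥ 22 — true of each 'Positive' example, false of each 'Negative' one.
Negative: (3,14), since 3+14 = 17.
Negative: (6,14), since 6+14 = 20.
Positive: (13,11), since 13+11 = 24.
Positive: (13,12), since 13+12 = 25.

Negative, Negative, Positive, Positive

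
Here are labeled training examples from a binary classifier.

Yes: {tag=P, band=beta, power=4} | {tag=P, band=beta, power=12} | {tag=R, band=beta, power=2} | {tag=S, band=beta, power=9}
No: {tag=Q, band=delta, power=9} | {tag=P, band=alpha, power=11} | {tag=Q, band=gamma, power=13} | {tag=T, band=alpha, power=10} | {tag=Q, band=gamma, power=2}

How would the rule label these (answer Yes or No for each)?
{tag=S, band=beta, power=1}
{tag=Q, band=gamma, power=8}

The simplest hypothesis consistent with all the labels is: band is beta.

Yes, No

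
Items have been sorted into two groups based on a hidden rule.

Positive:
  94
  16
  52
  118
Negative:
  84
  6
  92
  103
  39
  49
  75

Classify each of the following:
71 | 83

Negative, Negative

Rule: ≡ 4 (mod 6). This holds for each 'Positive' example and fails for each 'Negative' one.
71 — 71 mod 6 = 5, hence Negative. 83 — 83 mod 6 = 5, hence Negative.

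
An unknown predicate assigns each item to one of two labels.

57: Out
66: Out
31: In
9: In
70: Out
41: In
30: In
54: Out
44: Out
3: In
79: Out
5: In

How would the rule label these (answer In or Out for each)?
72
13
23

The common property of the 'In' items is: at most 41. No 'Out' item has it.

Out, In, In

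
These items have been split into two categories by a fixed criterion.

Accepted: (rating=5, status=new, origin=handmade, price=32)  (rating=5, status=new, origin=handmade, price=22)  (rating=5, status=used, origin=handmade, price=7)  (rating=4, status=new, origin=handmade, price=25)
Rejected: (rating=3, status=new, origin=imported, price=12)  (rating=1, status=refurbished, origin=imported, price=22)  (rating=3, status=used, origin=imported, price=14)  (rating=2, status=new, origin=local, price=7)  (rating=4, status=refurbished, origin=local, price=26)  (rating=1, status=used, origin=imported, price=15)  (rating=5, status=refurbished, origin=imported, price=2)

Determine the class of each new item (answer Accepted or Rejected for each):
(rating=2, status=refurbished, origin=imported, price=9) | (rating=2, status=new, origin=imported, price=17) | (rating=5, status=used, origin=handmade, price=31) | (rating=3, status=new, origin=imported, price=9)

Comparing the two groups points to one rule — origin is handmade.

Rejected, Rejected, Accepted, Rejected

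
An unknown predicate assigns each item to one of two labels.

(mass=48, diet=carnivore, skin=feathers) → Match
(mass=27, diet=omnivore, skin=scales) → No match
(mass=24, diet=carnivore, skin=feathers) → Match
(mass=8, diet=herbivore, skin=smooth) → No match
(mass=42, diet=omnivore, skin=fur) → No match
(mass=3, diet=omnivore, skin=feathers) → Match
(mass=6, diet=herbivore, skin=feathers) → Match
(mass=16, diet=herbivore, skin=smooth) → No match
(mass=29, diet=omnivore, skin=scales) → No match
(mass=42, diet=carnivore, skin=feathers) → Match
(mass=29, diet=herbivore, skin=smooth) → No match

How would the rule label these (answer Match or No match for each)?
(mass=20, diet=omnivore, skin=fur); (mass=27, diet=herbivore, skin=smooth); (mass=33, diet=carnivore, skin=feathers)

Every 'Match' example satisfies: skin is feathers. None of the 'No match' examples do.

No match, No match, Match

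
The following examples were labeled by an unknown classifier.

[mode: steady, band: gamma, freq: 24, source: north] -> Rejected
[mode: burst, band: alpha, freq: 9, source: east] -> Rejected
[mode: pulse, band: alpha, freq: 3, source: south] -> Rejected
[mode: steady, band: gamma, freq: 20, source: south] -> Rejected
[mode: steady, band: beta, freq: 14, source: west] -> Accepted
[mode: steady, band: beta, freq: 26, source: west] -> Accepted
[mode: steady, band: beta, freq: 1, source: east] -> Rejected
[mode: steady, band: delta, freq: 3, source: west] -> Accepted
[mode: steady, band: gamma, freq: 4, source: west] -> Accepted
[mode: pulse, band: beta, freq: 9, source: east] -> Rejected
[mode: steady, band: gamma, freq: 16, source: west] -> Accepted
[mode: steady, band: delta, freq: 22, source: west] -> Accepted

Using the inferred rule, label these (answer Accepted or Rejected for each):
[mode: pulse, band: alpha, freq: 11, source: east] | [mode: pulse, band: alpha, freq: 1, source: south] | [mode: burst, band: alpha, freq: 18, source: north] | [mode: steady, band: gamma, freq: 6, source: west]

Checking candidate rules against both groups, what survives is: source is west.
Rejected: [mode: pulse, band: alpha, freq: 11, source: east], since source is east. Rejected: [mode: pulse, band: alpha, freq: 1, source: south], since source is south. Rejected: [mode: burst, band: alpha, freq: 18, source: north], since source is north. Accepted: [mode: steady, band: gamma, freq: 6, source: west], since source is west.

Rejected, Rejected, Rejected, Accepted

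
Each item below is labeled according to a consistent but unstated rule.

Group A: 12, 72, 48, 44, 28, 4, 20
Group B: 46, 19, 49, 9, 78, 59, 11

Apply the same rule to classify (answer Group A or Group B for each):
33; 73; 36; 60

Group B, Group B, Group A, Group A

All 'Group A' examples share one property — multiple of 4 — and every 'Group B' example lacks it.
33: 33 = 4·8 + 1, lacks this property → Group B.
73: 73 = 4·18 + 1, lacks this property → Group B.
36: 36 = 4·9, fits → Group A.
60: 60 = 4·15, fits → Group A.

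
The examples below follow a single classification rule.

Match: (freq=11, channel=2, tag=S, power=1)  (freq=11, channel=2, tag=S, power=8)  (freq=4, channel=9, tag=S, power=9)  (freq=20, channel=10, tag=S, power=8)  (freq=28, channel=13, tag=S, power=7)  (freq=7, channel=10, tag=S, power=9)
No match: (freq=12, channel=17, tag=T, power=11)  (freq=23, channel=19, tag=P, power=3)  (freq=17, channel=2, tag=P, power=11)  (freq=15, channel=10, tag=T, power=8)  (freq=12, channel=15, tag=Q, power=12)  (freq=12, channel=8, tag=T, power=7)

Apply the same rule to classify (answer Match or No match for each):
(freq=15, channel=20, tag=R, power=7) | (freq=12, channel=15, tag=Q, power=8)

No match, No match

Checking candidate rules against both groups, what survives is: tag is S.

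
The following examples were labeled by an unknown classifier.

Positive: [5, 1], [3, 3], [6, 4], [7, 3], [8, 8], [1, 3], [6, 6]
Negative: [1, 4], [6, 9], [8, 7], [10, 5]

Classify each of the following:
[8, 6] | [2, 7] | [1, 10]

Positive, Negative, Negative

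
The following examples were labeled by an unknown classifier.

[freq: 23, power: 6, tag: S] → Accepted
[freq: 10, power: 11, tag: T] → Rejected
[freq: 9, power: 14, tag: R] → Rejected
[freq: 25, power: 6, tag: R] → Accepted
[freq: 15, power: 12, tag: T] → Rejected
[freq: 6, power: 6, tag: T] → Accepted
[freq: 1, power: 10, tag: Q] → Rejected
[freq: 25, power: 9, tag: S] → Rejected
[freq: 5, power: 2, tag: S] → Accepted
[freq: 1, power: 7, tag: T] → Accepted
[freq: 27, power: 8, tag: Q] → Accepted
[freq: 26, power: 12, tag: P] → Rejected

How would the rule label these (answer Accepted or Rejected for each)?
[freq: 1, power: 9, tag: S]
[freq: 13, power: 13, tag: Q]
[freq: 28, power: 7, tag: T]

One predicate separates the groups cleanly: power ≤ 8.

Rejected, Rejected, Accepted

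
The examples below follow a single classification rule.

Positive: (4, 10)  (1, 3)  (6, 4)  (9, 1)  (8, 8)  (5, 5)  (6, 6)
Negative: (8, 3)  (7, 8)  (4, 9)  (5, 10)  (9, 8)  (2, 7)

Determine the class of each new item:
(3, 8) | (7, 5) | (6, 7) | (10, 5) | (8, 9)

The simplest hypothesis consistent with all the labels is: sum is even.

Negative, Positive, Negative, Negative, Negative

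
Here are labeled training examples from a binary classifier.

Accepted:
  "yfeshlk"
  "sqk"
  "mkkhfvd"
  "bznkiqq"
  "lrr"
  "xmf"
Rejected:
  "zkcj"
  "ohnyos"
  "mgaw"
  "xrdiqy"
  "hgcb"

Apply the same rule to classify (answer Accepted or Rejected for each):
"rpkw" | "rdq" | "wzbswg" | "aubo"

The distinguishing property — odd length — holds for all the 'Accepted' cases and none of the 'Rejected' cases.
"rpkw": length 4 — does not pass, so Rejected. "rdq": length 3 — satisfies this, so Accepted. "wzbswg": length 6 — does not pass, so Rejected. "aubo": length 4 — does not pass, so Rejected.

Rejected, Accepted, Rejected, Rejected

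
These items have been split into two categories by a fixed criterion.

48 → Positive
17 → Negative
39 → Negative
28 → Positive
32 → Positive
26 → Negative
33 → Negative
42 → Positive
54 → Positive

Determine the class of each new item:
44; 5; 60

All 'Positive' examples share one property — even AND at least 28 — and every 'Negative' example lacks it.

Positive, Negative, Positive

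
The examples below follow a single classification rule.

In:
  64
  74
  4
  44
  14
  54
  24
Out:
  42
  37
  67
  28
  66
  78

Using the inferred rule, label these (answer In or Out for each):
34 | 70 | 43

In, Out, Out

The common property of the 'In' items is: ends in digit 4. No 'Out' item has it.
34 — last digit 4, hence In. 70 — last digit 0, hence Out. 43 — last digit 3, hence Out.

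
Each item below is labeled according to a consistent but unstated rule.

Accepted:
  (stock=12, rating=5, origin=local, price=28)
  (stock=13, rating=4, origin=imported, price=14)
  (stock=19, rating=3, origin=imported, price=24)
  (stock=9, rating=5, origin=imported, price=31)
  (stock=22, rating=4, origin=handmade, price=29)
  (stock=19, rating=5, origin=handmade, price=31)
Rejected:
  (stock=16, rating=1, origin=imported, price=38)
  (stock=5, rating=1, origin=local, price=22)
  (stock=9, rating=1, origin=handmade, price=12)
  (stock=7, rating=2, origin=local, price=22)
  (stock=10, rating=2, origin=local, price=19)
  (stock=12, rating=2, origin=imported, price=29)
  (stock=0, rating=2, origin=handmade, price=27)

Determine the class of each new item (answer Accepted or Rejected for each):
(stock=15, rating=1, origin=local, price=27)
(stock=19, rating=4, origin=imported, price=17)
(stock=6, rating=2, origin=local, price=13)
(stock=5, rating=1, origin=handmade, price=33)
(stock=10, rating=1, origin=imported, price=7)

Rejected, Accepted, Rejected, Rejected, Rejected

All 'Accepted' examples share one property — rating ≥ 3 — and every 'Rejected' example lacks it.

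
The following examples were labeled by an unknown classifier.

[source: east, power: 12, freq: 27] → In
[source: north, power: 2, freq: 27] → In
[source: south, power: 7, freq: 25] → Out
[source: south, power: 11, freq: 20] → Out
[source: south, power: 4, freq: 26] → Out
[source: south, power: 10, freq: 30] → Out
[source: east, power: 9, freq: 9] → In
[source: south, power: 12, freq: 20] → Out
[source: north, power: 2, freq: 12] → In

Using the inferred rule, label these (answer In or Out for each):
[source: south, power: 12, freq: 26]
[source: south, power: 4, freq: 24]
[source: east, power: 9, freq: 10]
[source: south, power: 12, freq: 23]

Out, Out, In, Out

A rule that fits every label: source is not south — true of each 'In' example, false of each 'Out' one.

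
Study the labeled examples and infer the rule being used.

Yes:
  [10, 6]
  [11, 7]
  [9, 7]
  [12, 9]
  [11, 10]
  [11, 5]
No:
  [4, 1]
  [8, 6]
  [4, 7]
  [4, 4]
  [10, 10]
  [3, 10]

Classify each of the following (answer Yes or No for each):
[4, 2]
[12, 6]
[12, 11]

No, Yes, Yes

The rule appears to be: first > second AND sum ≥ 16.
[4, 2]: 4 > 2, 4+2 = 6 — fails the rule, so No. [12, 6]: 12 > 6, 12+6 = 18 — checks out, so Yes. [12, 11]: 12 > 11, 12+11 = 23 — checks out, so Yes.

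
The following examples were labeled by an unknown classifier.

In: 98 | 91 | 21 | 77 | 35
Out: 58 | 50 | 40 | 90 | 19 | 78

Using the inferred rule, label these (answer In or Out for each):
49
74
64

A rule that fits every label: multiple of 7 — true of each 'In' example, false of each 'Out' one.
In: 49, since 49 = 7·7. Out: 74, since 74 = 7·10 + 4. Out: 64, since 64 = 7·9 + 1.

In, Out, Out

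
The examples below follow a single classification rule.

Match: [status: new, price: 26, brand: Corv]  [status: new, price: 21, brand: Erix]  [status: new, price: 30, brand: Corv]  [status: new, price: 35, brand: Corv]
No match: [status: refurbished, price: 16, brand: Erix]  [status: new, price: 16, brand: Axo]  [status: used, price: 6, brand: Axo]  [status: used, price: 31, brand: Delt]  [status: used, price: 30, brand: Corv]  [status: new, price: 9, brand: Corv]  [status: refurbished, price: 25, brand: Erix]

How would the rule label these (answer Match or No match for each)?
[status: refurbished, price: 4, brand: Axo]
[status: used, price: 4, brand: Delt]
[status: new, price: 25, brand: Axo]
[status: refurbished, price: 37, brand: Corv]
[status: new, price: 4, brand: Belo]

No match, No match, Match, No match, No match

The classifier is using: status is new AND price ≥ 21.
[status: refurbished, price: 4, brand: Axo]: status is refurbished, price = 4 — does not satisfy this, so No match.
[status: used, price: 4, brand: Delt]: status is used, price = 4 — does not satisfy this, so No match.
[status: new, price: 25, brand: Axo]: status is new, price = 25 — checks out, so Match.
[status: refurbished, price: 37, brand: Corv]: status is refurbished, price = 37 — does not satisfy this, so No match.
[status: new, price: 4, brand: Belo]: status is new, price = 4 — does not satisfy this, so No match.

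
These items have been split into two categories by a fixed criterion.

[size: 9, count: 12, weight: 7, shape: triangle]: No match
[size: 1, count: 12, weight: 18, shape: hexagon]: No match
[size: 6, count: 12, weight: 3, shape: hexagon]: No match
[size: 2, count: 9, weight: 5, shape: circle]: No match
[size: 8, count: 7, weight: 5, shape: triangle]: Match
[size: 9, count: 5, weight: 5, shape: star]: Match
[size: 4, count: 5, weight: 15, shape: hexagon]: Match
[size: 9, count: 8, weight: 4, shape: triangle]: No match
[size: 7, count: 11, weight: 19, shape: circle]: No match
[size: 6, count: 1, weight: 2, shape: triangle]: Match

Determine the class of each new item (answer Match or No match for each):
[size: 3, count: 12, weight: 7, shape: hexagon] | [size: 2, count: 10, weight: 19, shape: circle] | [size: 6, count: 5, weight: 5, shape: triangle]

No match, No match, Match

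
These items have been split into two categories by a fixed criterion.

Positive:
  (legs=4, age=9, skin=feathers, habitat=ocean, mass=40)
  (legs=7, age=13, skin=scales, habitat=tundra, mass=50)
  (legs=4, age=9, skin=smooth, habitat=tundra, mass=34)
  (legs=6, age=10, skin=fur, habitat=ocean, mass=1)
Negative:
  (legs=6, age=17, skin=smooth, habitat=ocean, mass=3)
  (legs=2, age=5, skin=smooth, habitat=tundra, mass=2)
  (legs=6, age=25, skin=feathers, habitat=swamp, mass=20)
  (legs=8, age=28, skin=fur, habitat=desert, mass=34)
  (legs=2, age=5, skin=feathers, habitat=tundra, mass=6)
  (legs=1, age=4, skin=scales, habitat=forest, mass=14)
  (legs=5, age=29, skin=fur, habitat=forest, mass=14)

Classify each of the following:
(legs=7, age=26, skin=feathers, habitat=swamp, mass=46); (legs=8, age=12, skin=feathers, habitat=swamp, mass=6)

Negative, Positive

The common property of the 'Positive' items is: age ≥ 9 AND age ≤ 13. No 'Negative' item has it.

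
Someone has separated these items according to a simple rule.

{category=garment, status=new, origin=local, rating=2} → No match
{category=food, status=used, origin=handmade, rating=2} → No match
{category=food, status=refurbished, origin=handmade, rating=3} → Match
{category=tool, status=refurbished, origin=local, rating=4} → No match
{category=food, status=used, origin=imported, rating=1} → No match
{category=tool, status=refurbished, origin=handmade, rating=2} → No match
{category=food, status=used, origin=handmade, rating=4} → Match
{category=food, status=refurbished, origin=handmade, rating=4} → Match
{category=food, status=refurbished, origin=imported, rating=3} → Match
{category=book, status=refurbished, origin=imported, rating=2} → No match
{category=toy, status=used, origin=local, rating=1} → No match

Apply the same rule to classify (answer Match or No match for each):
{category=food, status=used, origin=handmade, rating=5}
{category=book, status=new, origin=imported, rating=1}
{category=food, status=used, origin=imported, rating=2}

Match, No match, No match

The rule appears to be: category is food AND rating ≥ 3.
{category=food, status=used, origin=handmade, rating=5}: Match (category is food, rating = 5).
{category=book, status=new, origin=imported, rating=1}: No match (category is book, rating = 1).
{category=food, status=used, origin=imported, rating=2}: No match (category is food, rating = 2).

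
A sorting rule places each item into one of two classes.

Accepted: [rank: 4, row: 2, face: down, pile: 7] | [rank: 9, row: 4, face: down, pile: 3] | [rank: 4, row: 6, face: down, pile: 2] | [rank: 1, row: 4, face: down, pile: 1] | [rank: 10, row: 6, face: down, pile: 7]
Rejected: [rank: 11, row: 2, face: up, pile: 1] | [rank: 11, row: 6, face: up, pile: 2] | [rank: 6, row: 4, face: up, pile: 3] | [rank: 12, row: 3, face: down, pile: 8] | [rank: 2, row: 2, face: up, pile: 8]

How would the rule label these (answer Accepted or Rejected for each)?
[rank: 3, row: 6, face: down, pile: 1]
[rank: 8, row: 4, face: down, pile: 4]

Accepted, Accepted

All 'Accepted' examples share one property — face is down AND pile ≤ 7 — and every 'Rejected' example lacks it.
[rank: 3, row: 6, face: down, pile: 1]: face is down, pile = 1, has this property → Accepted.
[rank: 8, row: 4, face: down, pile: 4]: face is down, pile = 4, has this property → Accepted.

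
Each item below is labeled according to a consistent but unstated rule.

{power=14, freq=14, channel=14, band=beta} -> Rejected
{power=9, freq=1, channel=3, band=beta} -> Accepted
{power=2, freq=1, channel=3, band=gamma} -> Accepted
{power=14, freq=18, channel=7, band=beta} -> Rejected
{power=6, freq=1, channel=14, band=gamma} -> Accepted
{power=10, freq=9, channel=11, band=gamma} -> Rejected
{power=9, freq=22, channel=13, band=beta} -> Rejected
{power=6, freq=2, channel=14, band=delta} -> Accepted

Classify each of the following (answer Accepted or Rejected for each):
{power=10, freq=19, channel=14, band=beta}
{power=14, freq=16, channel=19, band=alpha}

The simplest hypothesis consistent with all the labels is: freq ≤ 2.
{power=10, freq=19, channel=14, band=beta}: Rejected (freq = 19). {power=14, freq=16, channel=19, band=alpha}: Rejected (freq = 16).

Rejected, Rejected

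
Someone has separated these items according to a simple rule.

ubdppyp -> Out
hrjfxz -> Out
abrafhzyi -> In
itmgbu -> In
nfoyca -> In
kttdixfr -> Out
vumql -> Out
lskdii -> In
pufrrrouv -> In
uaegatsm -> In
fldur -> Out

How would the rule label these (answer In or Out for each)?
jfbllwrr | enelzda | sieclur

Out, In, In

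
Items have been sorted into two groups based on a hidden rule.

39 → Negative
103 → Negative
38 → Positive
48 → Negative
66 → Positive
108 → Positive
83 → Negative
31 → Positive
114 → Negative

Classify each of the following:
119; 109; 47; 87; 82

Negative, Negative, Negative, Positive, Negative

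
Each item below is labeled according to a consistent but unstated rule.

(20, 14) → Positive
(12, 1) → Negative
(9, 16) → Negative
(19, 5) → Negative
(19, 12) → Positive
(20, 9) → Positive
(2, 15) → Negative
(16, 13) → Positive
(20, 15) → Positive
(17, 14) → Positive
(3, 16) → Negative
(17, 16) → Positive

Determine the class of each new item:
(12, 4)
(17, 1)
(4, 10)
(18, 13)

The pattern is that an item is 'Positive' exactly when: sum ≥ 29.
(12, 4) → 12+4 = 16 → Negative.
(17, 1) → 17+1 = 18 → Negative.
(4, 10) → 4+10 = 14 → Negative.
(18, 13) → 18+13 = 31 → Positive.

Negative, Negative, Negative, Positive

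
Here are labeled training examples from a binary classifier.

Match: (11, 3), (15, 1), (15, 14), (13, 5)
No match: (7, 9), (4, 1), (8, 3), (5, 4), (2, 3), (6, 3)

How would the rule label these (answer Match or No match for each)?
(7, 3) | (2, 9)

All 'Match' examples share one property — first ≥ 9 — and every 'No match' example lacks it.

No match, No match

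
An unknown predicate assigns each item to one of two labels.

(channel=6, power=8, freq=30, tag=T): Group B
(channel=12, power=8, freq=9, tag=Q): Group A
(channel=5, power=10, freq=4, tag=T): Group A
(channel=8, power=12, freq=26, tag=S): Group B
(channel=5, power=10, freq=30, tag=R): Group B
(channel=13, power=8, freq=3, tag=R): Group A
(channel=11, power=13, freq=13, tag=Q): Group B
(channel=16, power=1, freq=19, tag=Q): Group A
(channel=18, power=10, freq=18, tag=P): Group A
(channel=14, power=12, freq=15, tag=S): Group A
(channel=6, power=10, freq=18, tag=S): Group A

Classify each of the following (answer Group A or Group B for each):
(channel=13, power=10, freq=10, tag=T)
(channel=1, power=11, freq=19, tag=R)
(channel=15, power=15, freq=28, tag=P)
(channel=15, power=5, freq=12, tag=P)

The distinguishing property — freq ≤ 19 AND power ≤ 12 — holds for all the 'Group A' cases and none of the 'Group B' cases.
(channel=13, power=10, freq=10, tag=T): freq = 10, power = 10, has this property → Group A. (channel=1, power=11, freq=19, tag=R): freq = 19, power = 11, has this property → Group A. (channel=15, power=15, freq=28, tag=P): freq = 28, power = 15, doesn't match → Group B. (channel=15, power=5, freq=12, tag=P): freq = 12, power = 5, has this property → Group A.

Group A, Group A, Group B, Group A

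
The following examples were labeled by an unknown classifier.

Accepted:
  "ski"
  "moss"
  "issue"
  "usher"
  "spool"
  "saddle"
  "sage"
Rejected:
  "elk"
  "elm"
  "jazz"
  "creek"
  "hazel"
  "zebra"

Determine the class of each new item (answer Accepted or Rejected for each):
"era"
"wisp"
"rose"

Comparing the two groups points to one rule — contains 's'.
"era": no 's' — does not fit, so Rejected.
"wisp": has 's' — qualifies, so Accepted.
"rose": has 's' — qualifies, so Accepted.

Rejected, Accepted, Accepted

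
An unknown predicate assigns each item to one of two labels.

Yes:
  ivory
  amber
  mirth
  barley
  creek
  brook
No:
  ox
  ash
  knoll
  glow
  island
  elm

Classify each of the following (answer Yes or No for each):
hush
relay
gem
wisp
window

The distinguishing property — contains 'r' — holds for all the 'Yes' cases and none of the 'No' cases.
No: hush, since no 'r'.
Yes: relay, since has 'r'.
No: gem, since no 'r'.
No: wisp, since no 'r'.
No: window, since no 'r'.

No, Yes, No, No, No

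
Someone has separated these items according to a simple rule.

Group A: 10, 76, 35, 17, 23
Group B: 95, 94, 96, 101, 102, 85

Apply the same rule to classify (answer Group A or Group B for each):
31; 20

Group A, Group A

'Group A' ⟺ at most 76.
Group A: 31, since 31 ≤ 76. Group A: 20, since 20 ≤ 76.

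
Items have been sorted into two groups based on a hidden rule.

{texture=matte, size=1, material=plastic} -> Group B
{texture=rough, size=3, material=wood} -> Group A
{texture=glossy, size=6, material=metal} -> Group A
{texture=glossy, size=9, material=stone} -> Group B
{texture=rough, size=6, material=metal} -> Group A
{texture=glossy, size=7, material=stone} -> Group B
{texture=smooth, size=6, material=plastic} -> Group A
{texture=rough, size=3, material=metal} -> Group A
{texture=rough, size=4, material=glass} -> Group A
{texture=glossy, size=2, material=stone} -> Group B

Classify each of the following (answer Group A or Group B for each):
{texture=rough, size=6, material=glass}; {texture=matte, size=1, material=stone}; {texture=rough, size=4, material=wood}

Group A, Group B, Group A

The pattern is that an item is 'Group A' exactly when: size ≥ 3 AND size ≤ 6.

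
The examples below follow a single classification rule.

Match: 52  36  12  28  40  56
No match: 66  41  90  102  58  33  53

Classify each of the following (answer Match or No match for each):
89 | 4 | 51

No match, Match, No match

One predicate separates the groups cleanly: multiple of 4.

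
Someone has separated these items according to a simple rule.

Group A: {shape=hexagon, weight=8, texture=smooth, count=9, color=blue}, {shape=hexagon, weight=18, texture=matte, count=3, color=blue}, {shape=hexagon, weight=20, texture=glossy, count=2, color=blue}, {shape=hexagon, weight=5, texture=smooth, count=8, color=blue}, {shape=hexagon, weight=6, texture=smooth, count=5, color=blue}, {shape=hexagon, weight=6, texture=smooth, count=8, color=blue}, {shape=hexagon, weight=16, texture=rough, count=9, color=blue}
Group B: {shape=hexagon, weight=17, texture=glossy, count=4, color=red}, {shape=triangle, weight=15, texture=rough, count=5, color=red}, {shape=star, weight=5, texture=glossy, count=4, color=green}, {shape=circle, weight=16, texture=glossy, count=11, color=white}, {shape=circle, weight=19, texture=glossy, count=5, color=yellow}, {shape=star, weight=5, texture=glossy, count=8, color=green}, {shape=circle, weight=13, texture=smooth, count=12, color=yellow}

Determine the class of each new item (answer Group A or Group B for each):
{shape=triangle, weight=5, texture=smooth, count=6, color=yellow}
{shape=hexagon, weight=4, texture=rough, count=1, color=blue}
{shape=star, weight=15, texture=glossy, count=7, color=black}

Comparing the two groups points to one rule — color is blue.

Group B, Group A, Group B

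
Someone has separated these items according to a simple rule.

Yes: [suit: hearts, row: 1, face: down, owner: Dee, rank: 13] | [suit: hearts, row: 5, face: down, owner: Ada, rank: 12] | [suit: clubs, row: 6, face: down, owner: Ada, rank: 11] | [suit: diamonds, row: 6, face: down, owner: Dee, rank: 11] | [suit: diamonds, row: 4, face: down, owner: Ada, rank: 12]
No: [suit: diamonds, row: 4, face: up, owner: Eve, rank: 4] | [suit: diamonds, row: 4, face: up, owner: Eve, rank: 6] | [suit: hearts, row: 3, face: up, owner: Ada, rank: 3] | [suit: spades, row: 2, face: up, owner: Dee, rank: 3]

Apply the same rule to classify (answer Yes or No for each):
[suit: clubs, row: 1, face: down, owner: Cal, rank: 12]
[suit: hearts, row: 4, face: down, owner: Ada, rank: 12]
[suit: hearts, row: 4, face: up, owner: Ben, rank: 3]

Yes, Yes, No

Every 'Yes' example satisfies: face is down. None of the 'No' examples do.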